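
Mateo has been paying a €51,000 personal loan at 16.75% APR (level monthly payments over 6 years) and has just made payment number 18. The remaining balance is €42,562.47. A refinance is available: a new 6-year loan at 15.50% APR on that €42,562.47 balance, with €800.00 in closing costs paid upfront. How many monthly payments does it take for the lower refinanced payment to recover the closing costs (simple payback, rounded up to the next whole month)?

Current payment = 51,000 × 16.75%/12 / (1 − (1+0.0139583)^−72) = €1,127.45.
Refinanced payment = 42,562.47 × 0.0129167 / (1 − (1+0.0129167)^−72) = €911.58.
Monthly savings = €1,127.45 − €911.58 = €215.87.
Break-even = €800.00 / €215.87 = 3.71 → 4 months.

4 months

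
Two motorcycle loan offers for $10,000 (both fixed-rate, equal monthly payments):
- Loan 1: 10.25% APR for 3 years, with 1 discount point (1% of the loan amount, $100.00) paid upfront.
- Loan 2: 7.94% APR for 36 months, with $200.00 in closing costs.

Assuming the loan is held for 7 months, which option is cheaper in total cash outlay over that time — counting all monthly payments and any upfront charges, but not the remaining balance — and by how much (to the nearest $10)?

Loan 1: at 10.25% the monthly rate is 0.0085417, so the payment is 10,000 × 0.0085417 / (1 − 1.0085417^−36) = $323.85.
Loan 2: monthly rate = 7.94%/12 = 0.0066167; payment = 10,000 × 0.0066167 / (1 − (1+0.0066167)^−36) = $313.09.
Over 7 months: Loan 1 costs 7 × $323.85 + $100.00 = $2,366.95; Loan 2 costs 7 × $313.09 + $200.00 = $2,391.63.
Loan 1 is cheaper by $2,391.63 − $2,366.95 = $24.68.

Loan 1 by $20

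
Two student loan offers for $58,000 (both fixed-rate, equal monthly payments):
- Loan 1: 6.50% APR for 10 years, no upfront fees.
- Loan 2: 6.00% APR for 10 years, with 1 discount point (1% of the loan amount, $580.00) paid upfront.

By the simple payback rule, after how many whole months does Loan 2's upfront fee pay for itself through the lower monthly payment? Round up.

40 months

Loan 1: at 6.50% the monthly rate is 0.0054167, so the payment is 58,000 × 0.0054167 / (1 − 1.0054167^−120) = $658.58.
Loan 2: at 6.00% the monthly rate is 0.0050000, so the payment is 58,000 × 0.0050000 / (1 − 1.0050000^−120) = $643.92.
Monthly savings = $658.58 − $643.92 = $14.66.
Break-even = $580.00 / $14.66 = 39.56 → 40 months.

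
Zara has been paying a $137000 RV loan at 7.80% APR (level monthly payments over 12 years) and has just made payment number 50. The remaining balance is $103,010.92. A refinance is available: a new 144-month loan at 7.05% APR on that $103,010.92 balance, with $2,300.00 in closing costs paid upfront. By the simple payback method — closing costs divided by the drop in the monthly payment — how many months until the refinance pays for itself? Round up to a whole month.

6 months

Current payment = 137,000 × 7.8%/12 / (1 − (1+0.0065000)^−144) = $1,467.98.
Refinanced payment = 103,010.92 × 0.0058750 / (1 − (1+0.0058750)^−144) = $1,062.09.
Monthly savings = $1,467.98 − $1,062.09 = $405.89.
Break-even = $2,300.00 / $405.89 = 5.67 → 6 months.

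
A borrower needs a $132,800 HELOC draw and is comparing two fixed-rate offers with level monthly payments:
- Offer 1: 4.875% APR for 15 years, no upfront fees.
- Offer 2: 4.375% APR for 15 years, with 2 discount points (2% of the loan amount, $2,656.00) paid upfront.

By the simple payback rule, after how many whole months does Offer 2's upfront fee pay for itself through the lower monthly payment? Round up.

78 months

Offer 1: monthly rate = 4.875%/12 = 0.0040625; payment = 132,800 × 0.0040625 / (1 − (1+0.0040625)^−180) = $1,041.55.
Offer 2: monthly rate = 4.375%/12 = 0.0036458; payment = 132,800 × 0.0036458 / (1 − (1+0.0036458)^−180) = $1,007.45.
Monthly savings = $1,041.55 − $1,007.45 = $34.10.
Break-even = $2,656.00 / $34.10 = 77.89 → 78 months.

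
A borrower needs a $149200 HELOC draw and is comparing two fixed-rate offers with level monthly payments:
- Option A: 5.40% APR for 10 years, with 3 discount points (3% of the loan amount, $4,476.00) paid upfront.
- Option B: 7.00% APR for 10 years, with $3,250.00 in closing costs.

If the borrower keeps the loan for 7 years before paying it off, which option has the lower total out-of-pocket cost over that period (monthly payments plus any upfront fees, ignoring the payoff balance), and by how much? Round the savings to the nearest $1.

Option A by $8,897

Option A: monthly rate = 5.4%/12 = 0.0045000; payment = 149,200 × 0.0045000 / (1 − (1+0.0045000)^−120) = $1,611.83.
Option B: at 7.00% the monthly rate is 0.0058333, so the payment is 149,200 × 0.0058333 / (1 − 1.0058333^−120) = $1,732.34.
Over 84 months: Option A costs 84 × $1,611.83 + $4,476.00 = $139,869.72; Option B costs 84 × $1,732.34 + $3,250.00 = $148,766.56.
Option A is cheaper by $148,766.56 − $139,869.72 = $8,896.84.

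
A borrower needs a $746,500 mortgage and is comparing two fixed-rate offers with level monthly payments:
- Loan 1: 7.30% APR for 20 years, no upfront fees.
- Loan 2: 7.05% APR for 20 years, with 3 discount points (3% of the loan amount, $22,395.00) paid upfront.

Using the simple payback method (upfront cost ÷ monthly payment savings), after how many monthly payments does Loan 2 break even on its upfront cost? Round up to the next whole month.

Loan 1: at 7.30% the monthly rate is 0.0060833, so the payment is 746,500 × 0.0060833 / (1 − 1.0060833^−240) = $5,922.79.
Loan 2: at 7.05% the monthly rate is 0.0058750, so the payment is 746,500 × 0.0058750 / (1 − 1.0058750^−240) = $5,810.03.
Monthly savings = $5,922.79 − $5,810.03 = $112.76.
Break-even = $22,395.00 / $112.76 = 198.61 → 199 months.

199 months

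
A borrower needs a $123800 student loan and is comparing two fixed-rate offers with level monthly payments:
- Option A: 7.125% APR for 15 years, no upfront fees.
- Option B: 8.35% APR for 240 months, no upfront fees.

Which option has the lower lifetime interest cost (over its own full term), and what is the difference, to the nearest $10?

Option A: monthly rate = 7.125%/12 = 0.0059375; payment = 123,800 × 0.0059375 / (1 − (1+0.0059375)^−180) = $1,121.42.
Total interest on Option A = 180 × $1,121.42 − $123,800 = $78,055.60.
Option B: monthly rate = 8.35%/12 = 0.0069583; payment = 123,800 × 0.0069583 / (1 − (1+0.0069583)^−240) = $1,062.64.
Total interest on Option B = 240 × $1,062.64 − $123,800 = $131,233.60.
Option A is lower by $53,178.00.

Option A by $53,180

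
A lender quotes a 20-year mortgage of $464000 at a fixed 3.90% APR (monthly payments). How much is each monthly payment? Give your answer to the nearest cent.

At 3.90% the monthly rate is 0.0032500, so the payment is 464,000 × 0.0032500 / (1 − 1.0032500^−240) = $2,787.36.

$2,787.36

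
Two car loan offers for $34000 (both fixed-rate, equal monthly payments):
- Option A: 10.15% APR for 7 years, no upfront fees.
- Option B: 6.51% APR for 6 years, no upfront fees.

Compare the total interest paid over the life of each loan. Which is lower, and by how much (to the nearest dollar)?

Option A: at 10.15% the monthly rate is 0.0084583, so the payment is 34,000 × 0.0084583 / (1 − 1.0084583^−84) = $567.08.
Total interest on Option A = 84 × $567.08 − $34,000 = $13,634.72.
Option B: at 6.51% the monthly rate is 0.0054250, so the payment is 34,000 × 0.0054250 / (1 − 1.0054250^−72) = $571.70.
Total interest on Option B = 72 × $571.70 − $34,000 = $7,162.40.
Option B is lower by $6,472.32.

Option B by $6,472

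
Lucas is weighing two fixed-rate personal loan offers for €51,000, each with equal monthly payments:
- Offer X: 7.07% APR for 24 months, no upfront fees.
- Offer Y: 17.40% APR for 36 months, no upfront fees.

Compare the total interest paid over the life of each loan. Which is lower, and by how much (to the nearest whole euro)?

Offer X: at 7.07% the monthly rate is 0.0058917, so the payment is 51,000 × 0.0058917 / (1 − 1.0058917^−24) = €2,285.02.
Total interest on Offer X = 24 × €2,285.02 − €51,000 = €3,840.48.
Offer Y: at 17.40% the monthly rate is 0.0145000, so the payment is 51,000 × 0.0145000 / (1 − 1.0145000^−36) = €1,828.46.
Total interest on Offer Y = 36 × €1,828.46 − €51,000 = €14,824.56.
Offer X is lower by €10,984.08.

Offer X by €10,984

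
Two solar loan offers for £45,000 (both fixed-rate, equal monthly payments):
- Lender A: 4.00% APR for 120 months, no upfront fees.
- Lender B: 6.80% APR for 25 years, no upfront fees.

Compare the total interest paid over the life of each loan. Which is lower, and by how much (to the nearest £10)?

Lender A: at 4.00% the monthly rate is 0.0033333, so the payment is 45,000 × 0.0033333 / (1 − 1.0033333^−120) = £455.60.
Total interest on Lender A = 120 × £455.60 − £45,000 = £9,672.00.
Lender B: at 6.80% the monthly rate is 0.0056667, so the payment is 45,000 × 0.0056667 / (1 − 1.0056667^−300) = £312.33.
Total interest on Lender B = 300 × £312.33 − £45,000 = £48,699.00.
Lender A is lower by £39,027.00.

Lender A by £39,030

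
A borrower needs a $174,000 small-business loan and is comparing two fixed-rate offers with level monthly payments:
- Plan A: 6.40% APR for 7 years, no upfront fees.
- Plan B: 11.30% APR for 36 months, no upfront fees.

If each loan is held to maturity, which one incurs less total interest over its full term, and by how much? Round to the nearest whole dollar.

Plan B by $10,366

Plan A: monthly rate = 6.4%/12 = 0.0053333; payment = 174,000 × 0.0053333 / (1 − (1+0.0053333)^−84) = $2,575.39.
Total interest on Plan A = 84 × $2,575.39 − $174,000 = $42,332.76.
Plan B: monthly rate = 11.3%/12 = 0.0094167; payment = 174,000 × 0.0094167 / (1 − (1+0.0094167)^−36) = $5,721.29.
Total interest on Plan B = 36 × $5,721.29 − $174,000 = $31,966.44.
Plan B is lower by $10,366.32.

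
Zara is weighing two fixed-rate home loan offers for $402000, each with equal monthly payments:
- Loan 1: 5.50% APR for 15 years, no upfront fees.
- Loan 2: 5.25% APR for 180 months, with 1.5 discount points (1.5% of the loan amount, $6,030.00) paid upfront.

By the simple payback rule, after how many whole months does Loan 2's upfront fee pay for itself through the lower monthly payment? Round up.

114 months

Loan 1: at 5.50% the monthly rate is 0.0045833, so the payment is 402,000 × 0.0045833 / (1 − 1.0045833^−180) = $3,284.68.
Loan 2: at 5.25% the monthly rate is 0.0043750, so the payment is 402,000 × 0.0043750 / (1 − 1.0043750^−180) = $3,231.59.
Monthly savings = $3,284.68 − $3,231.59 = $53.09.
Break-even = $6,030.00 / $53.09 = 113.58 → 114 months.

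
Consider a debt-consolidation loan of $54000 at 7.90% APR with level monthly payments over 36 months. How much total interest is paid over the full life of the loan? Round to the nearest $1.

Monthly rate = 7.9%/12 = 0.0065833; payment = 54,000 × 0.0065833 / (1 − (1+0.0065833)^−36) = $1,689.67.
Total paid = 36 × $1,689.67 = $60,828.12; interest = $60,828.12 − $54,000 = $6,828.12.

$6,828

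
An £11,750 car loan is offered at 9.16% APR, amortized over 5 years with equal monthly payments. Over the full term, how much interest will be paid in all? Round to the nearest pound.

£2,939

At 9.16% the monthly rate is 0.0076333, so the payment is 11,750 × 0.0076333 / (1 − 1.0076333^−60) = £244.82.
Total paid = 60 × £244.82 = £14,689.20; interest = £14,689.20 − £11,750 = £2,939.20.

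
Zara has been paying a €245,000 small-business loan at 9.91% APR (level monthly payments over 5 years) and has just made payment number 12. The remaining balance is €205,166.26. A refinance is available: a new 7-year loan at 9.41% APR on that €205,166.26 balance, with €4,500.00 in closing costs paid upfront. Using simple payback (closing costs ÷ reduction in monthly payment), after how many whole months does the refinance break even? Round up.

3 months

Current payment = 245,000 × 9.91%/12 / (1 − (1+0.0082583)^−60) = €5,194.68.
Refinanced payment = 205,166.26 × 0.0078417 / (1 − (1+0.0078417)^−84) = €3,343.79.
Monthly savings = €5,194.68 − €3,343.79 = €1,850.89.
Break-even = €4,500.00 / €1,850.89 = 2.43 → 3 months.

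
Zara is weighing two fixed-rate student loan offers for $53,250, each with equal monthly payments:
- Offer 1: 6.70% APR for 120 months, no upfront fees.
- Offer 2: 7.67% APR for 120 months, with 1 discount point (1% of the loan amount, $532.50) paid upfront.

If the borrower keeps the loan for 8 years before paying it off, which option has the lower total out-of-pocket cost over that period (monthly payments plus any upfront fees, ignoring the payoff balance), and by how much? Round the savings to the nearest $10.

Offer 1: monthly rate = 6.7%/12 = 0.0055833; payment = 53,250 × 0.0055833 / (1 − (1+0.0055833)^−120) = $610.08.
Offer 2: at 7.67% the monthly rate is 0.0063917, so the payment is 53,250 × 0.0063917 / (1 − 1.0063917^−120) = $636.82.
Over 96 months: Offer 1 costs 96 × $610.08 = $58,567.68; Offer 2 costs 96 × $636.82 + $532.50 = $61,667.22.
Offer 1 is cheaper by $61,667.22 − $58,567.68 = $3,099.54.

Offer 1 by $3,100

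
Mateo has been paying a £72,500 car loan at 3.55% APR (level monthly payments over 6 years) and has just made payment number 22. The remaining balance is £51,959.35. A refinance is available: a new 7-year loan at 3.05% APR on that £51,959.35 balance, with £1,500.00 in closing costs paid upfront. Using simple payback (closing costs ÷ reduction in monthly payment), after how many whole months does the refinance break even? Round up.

4 months

Current payment = 72,500 × 3.55%/12 / (1 − (1+0.0029583)^−72) = £1,119.47.
Refinanced payment = 51,959.35 × 0.0025417 / (1 − (1+0.0025417)^−84) = £687.73.
Monthly savings = £1,119.47 − £687.73 = £431.74.
Break-even = £1,500.00 / £431.74 = 3.47 → 4 months.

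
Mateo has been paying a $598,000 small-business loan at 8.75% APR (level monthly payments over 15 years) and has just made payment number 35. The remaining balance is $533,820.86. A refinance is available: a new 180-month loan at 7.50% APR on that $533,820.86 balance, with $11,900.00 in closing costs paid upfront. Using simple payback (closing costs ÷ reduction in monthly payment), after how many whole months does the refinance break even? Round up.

Current payment = 598,000 × 8.75%/12 / (1 − (1+0.0072917)^−180) = $5,976.70.
Refinanced payment = 533,820.86 × 0.0062500 / (1 − (1+0.0062500)^−180) = $4,948.59.
Monthly savings = $5,976.70 − $4,948.59 = $1,028.11.
Break-even = $11,900.00 / $1,028.11 = 11.57 → 12 months.

12 months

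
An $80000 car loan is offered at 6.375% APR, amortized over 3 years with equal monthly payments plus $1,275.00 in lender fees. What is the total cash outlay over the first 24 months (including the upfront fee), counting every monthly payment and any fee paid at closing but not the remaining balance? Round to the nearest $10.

$60,010

Monthly rate = 6.375%/12 = 0.0053125; payment = 80,000 × 0.0053125 / (1 − (1+0.0053125)^−36) = $2,447.37.
Total outlay = 24 × $2,447.37 + $1,275.00 = $60,011.88.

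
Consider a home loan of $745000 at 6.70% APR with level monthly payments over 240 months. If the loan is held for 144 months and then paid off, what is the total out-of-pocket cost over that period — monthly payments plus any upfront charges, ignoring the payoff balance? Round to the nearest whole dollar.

At 6.70% the monthly rate is 0.0055833, so the payment is 745,000 × 0.0055833 / (1 − 1.0055833^−240) = $5,642.59.
Total outlay = 144 × $5,642.59 = $812,532.96.

$812,533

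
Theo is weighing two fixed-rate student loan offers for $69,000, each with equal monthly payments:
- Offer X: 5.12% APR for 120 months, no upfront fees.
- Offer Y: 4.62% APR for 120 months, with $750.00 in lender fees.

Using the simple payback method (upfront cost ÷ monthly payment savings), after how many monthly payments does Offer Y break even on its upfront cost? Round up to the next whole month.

Offer X: at 5.12% the monthly rate is 0.0042667, so the payment is 69,000 × 0.0042667 / (1 − 1.0042667^−120) = $735.91.
Offer Y: at 4.62% the monthly rate is 0.0038500, so the payment is 69,000 × 0.0038500 / (1 − 1.0038500^−120) = $719.10.
Monthly savings = $735.91 − $719.10 = $16.81.
Break-even = $750.00 / $16.81 = 44.62 → 45 months.

45 months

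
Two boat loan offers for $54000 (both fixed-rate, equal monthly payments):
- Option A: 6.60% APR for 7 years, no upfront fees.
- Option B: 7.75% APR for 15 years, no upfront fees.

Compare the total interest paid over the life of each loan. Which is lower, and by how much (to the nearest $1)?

Option A by $23,915

Option A: monthly rate = 6.6%/12 = 0.0055000; payment = 54,000 × 0.0055000 / (1 − (1+0.0055000)^−84) = $804.49.
Total interest on Option A = 84 × $804.49 − $54,000 = $13,577.16.
Option B: at 7.75% the monthly rate is 0.0064583, so the payment is 54,000 × 0.0064583 / (1 − 1.0064583^−180) = $508.29.
Total interest on Option B = 180 × $508.29 − $54,000 = $37,492.20.
Option A is lower by $23,915.04.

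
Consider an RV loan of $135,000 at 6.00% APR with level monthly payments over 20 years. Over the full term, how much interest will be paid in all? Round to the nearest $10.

$97,120

Monthly rate = 6%/12 = 0.0050000; payment = 135,000 × 0.0050000 / (1 − (1+0.0050000)^−240) = $967.18.
Total paid = 240 × $967.18 = $232,123.20; interest = $232,123.20 − $135,000 = $97,123.20.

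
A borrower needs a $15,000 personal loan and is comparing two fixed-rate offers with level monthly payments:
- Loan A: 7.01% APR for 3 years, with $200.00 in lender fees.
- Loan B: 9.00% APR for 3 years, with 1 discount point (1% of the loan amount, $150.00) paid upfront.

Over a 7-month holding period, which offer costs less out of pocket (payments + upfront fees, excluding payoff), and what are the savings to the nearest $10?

Loan A by $50

Loan A: monthly rate = 7.01%/12 = 0.0058417; payment = 15,000 × 0.0058417 / (1 − (1+0.0058417)^−36) = $463.23.
Loan B: at 9.00% the monthly rate is 0.0075000, so the payment is 15,000 × 0.0075000 / (1 − 1.0075000^−36) = $477.00.
Over 7 months: Loan A costs 7 × $463.23 + $200.00 = $3,442.61; Loan B costs 7 × $477.00 + $150.00 = $3,489.00.
Loan A is cheaper by $3,489.00 − $3,442.61 = $46.39.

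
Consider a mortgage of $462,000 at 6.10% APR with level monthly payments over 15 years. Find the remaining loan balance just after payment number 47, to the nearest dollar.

With monthly rate i = 6.1%/12 = 0.0050833, the balance after k of n payments is P · [(1+i)^n − (1+i)^k] / [(1+i)^n − 1].
(1+0.0050833)^180 = 2.49099499 and (1+0.0050833)^47 = 1.26910442, so the balance is 462,000 × (2.49099499 − 1.26910442) / (2.49099499 − 1) = $378,615.25.

$378,615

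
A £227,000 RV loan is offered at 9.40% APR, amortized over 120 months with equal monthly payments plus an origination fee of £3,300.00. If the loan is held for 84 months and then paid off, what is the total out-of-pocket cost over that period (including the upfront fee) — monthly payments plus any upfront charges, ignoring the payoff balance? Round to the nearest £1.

At 9.40% the monthly rate is 0.0078333, so the payment is 227,000 × 0.0078333 / (1 − 1.0078333^−120) = £2,924.91.
Total outlay = 84 × £2,924.91 + £3,300.00 = £248,992.44.

£248,992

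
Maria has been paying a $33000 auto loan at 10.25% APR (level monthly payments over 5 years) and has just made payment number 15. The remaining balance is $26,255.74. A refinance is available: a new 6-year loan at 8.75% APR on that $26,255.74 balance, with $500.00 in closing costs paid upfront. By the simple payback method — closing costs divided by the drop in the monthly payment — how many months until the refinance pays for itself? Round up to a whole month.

Current payment = 33,000 × 10.25%/12 / (1 − (1+0.0085417)^−60) = $705.22.
Refinanced payment = 26,255.74 × 0.0072917 / (1 − (1+0.0072917)^−72) = $470.02.
Monthly savings = $705.22 − $470.02 = $235.20.
Break-even = $500.00 / $235.20 = 2.13 → 3 months.

3 months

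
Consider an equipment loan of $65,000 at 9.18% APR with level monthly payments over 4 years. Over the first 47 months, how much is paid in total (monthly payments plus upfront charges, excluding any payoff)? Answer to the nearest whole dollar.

Monthly rate = 9.18%/12 = 0.0076500; payment = 65,000 × 0.0076500 / (1 − (1+0.0076500)^−48) = $1,623.09.
Total outlay = 47 × $1,623.09 = $76,285.23.

$76,285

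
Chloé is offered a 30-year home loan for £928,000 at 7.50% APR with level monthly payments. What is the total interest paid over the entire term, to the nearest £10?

£1,407,940

At 7.50% the monthly rate is 0.0062500, so the payment is 928,000 × 0.0062500 / (1 − 1.0062500^−360) = £6,488.71.
Total paid = 360 × £6,488.71 = £2,335,935.60; interest = £2,335,935.60 − £928,000 = £1,407,935.60.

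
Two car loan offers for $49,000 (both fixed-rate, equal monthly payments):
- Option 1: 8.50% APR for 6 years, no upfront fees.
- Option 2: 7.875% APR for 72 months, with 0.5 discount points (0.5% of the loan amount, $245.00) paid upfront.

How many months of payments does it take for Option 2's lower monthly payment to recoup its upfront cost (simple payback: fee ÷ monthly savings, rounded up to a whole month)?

17 months

Option 1: monthly rate = 8.5%/12 = 0.0070833; payment = 49,000 × 0.0070833 / (1 − (1+0.0070833)^−72) = $871.14.
Option 2: at 7.875% the monthly rate is 0.0065625, so the payment is 49,000 × 0.0065625 / (1 − 1.0065625^−72) = $856.14.
Monthly savings = $871.14 − $856.14 = $15.00.
Break-even = $245.00 / $15.00 = 16.33 → 17 months.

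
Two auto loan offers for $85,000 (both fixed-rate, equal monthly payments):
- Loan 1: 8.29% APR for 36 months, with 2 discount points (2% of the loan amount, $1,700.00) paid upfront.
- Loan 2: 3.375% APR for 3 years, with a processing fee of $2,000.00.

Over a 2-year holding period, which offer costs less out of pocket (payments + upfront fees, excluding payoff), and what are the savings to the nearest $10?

Loan 1: at 8.29% the monthly rate is 0.0069083, so the payment is 85,000 × 0.0069083 / (1 − 1.0069083^−36) = $2,674.98.
Loan 2: at 3.375% the monthly rate is 0.0028125, so the payment is 85,000 × 0.0028125 / (1 − 1.0028125^−36) = $2,485.98.
Over 24 months: Loan 1 costs 24 × $2,674.98 + $1,700.00 = $65,899.52; Loan 2 costs 24 × $2,485.98 + $2,000.00 = $61,663.52.
Loan 2 is cheaper by $65,899.52 − $61,663.52 = $4,236.00.

Loan 2 by $4,240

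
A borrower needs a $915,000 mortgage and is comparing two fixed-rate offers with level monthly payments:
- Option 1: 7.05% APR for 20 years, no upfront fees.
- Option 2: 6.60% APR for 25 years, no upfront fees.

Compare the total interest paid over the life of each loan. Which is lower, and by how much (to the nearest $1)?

Option 1: at 7.05% the monthly rate is 0.0058750, so the payment is 915,000 × 0.0058750 / (1 − 1.0058750^−240) = $7,121.47.
Total interest on Option 1 = 240 × $7,121.47 − $915,000 = $794,152.80.
Option 2: at 6.60% the monthly rate is 0.0055000, so the payment is 915,000 × 0.0055000 / (1 − 1.0055000^−300) = $6,235.44.
Total interest on Option 2 = 300 × $6,235.44 − $915,000 = $955,632.00.
Option 1 is lower by $161,479.20.

Option 1 by $161,479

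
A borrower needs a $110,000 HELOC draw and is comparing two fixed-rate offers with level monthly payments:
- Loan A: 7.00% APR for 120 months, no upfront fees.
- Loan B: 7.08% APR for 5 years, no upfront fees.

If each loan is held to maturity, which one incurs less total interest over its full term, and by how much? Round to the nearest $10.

Loan B by $22,330

Loan A: monthly rate = 7%/12 = 0.0058333; payment = 110,000 × 0.0058333 / (1 − (1+0.0058333)^−120) = $1,277.19.
Total interest on Loan A = 120 × $1,277.19 − $110,000 = $43,262.80.
Loan B: at 7.08% the monthly rate is 0.0059000, so the payment is 110,000 × 0.0059000 / (1 − 1.0059000^−60) = $2,182.29.
Total interest on Loan B = 60 × $2,182.29 − $110,000 = $20,937.40.
Loan B is lower by $22,325.40.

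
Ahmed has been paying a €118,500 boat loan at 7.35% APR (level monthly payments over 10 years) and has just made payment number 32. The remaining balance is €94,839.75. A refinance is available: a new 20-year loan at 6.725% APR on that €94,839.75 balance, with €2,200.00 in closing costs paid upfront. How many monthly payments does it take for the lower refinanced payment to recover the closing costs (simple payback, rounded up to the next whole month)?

4 months

Current payment = 118,500 × 7.35%/12 / (1 − (1+0.0061250)^−120) = €1,397.36.
Refinanced payment = 94,839.75 × 0.0056042 / (1 − (1+0.0056042)^−240) = €719.72.
Monthly savings = €1,397.36 − €719.72 = €677.64.
Break-even = €2,200.00 / €677.64 = 3.25 → 4 months.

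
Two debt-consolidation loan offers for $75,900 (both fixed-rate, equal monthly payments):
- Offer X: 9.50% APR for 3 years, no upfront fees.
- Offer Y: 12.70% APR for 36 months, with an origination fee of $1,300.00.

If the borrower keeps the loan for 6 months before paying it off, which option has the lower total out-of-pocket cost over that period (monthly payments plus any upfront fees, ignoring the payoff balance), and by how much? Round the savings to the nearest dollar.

Offer X: at 9.50% the monthly rate is 0.0079167, so the payment is 75,900 × 0.0079167 / (1 − 1.0079167^−36) = $2,431.30.
Offer Y: at 12.70% the monthly rate is 0.0105833, so the payment is 75,900 × 0.0105833 / (1 − 1.0105833^−36) = $2,546.42.
Over 6 months: Offer X costs 6 × $2,431.30 = $14,587.80; Offer Y costs 6 × $2,546.42 + $1,300.00 = $16,578.52.
Offer X is cheaper by $16,578.52 − $14,587.80 = $1,990.72.

Offer X by $1,991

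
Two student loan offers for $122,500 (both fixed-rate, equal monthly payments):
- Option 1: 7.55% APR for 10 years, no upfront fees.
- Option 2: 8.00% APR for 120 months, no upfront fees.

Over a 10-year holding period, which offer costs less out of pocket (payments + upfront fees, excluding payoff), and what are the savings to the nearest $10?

Option 1 by $3,480

Option 1: monthly rate = 7.55%/12 = 0.0062917; payment = 122,500 × 0.0062917 / (1 − (1+0.0062917)^−120) = $1,457.30.
Option 2: monthly rate = 8%/12 = 0.0066667; payment = 122,500 × 0.0066667 / (1 − (1+0.0066667)^−120) = $1,486.26.
Over 120 months: Option 1 costs 120 × $1,457.30 = $174,876.00; Option 2 costs 120 × $1,486.26 = $178,351.20.
Option 1 is cheaper by $178,351.20 − $174,876.00 = $3,475.20.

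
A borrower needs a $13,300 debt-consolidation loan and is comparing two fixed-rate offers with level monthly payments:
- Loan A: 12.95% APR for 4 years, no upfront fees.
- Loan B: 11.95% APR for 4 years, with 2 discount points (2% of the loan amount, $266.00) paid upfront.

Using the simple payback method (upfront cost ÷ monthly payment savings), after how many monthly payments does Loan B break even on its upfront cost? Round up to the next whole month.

Loan A: at 12.95% the monthly rate is 0.0107917, so the payment is 13,300 × 0.0107917 / (1 − 1.0107917^−48) = $356.48.
Loan B: monthly rate = 11.95%/12 = 0.0099583; payment = 13,300 × 0.0099583 / (1 − (1+0.0099583)^−48) = $349.91.
Monthly savings = $356.48 − $349.91 = $6.57.
Break-even = $266.00 / $6.57 = 40.49 → 41 months.

41 months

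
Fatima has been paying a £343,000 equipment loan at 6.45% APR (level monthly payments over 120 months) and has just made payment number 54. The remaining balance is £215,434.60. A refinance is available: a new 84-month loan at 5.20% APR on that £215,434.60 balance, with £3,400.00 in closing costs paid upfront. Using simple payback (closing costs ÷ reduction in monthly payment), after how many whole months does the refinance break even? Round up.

Current payment = 343,000 × 6.45%/12 / (1 − (1+0.0053750)^−120) = £3,885.98.
Refinanced payment = 215,434.60 × 0.0043333 / (1 − (1+0.0043333)^−84) = £3,065.22.
Monthly savings = £3,885.98 − £3,065.22 = £820.76.
Break-even = £3,400.00 / £820.76 = 4.14 → 5 months.

5 months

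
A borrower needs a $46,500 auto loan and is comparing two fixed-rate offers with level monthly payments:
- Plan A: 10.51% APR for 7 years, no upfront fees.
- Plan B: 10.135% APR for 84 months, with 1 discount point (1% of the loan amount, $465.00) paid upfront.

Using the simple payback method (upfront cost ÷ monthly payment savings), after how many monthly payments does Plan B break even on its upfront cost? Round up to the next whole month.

52 months

Plan A: monthly rate = 10.51%/12 = 0.0087583; payment = 46,500 × 0.0087583 / (1 − (1+0.0087583)^−84) = $784.26.
Plan B: monthly rate = 10.135%/12 = 0.0084458; payment = 46,500 × 0.0084458 / (1 − (1+0.0084458)^−84) = $775.20.
Monthly savings = $784.26 − $775.20 = $9.06.
Break-even = $465.00 / $9.06 = 51.32 → 52 months.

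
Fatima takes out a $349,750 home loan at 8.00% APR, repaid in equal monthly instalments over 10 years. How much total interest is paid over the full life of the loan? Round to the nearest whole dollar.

$159,462

Monthly rate = 8%/12 = 0.0066667; payment = 349,750 × 0.0066667 / (1 − (1+0.0066667)^−120) = $4,243.43.
Total paid = 120 × $4,243.43 = $509,211.60; interest = $509,211.60 − $349,750 = $159,461.60.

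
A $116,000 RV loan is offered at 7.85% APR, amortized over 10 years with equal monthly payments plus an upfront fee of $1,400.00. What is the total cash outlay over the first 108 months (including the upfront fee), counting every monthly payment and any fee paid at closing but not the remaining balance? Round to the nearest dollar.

Monthly rate = 7.85%/12 = 0.0065417; payment = 116,000 × 0.0065417 / (1 − (1+0.0065417)^−120) = $1,398.22.
Total outlay = 108 × $1,398.22 + $1,400.00 = $152,407.76.

$152,408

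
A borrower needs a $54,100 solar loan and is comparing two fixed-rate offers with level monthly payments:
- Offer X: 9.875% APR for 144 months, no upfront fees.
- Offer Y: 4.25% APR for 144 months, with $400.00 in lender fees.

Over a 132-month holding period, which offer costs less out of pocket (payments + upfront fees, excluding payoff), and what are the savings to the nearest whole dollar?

Offer X: at 9.875% the monthly rate is 0.0082292, so the payment is 54,100 × 0.0082292 / (1 − 1.0082292^−144) = $642.64.
Offer Y: at 4.25% the monthly rate is 0.0035417, so the payment is 54,100 × 0.0035417 / (1 − 1.0035417^−144) = $480.26.
Over 132 months: Offer X costs 132 × $642.64 = $84,828.48; Offer Y costs 132 × $480.26 + $400.00 = $63,794.32.
Offer Y is cheaper by $84,828.48 − $63,794.32 = $21,034.16.

Offer Y by $21,034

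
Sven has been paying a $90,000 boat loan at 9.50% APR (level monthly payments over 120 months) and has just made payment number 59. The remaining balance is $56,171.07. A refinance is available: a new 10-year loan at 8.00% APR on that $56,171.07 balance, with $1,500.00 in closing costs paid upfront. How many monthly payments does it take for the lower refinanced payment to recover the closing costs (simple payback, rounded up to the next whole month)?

4 months

Current payment = 90,000 × 9.5%/12 / (1 − (1+0.0079167)^−120) = $1,164.58.
Refinanced payment = 56,171.07 × 0.0066667 / (1 − (1+0.0066667)^−120) = $681.51.
Monthly savings = $1,164.58 − $681.51 = $483.07.
Break-even = $1,500.00 / $483.07 = 3.11 → 4 months.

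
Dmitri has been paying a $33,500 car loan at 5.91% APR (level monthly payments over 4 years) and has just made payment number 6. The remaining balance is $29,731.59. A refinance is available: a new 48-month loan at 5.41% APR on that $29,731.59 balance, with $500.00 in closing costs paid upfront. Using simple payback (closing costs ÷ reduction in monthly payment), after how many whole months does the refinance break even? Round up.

6 months

Current payment = 33,500 × 5.91%/12 / (1 − (1+0.0049250)^−48) = $785.37.
Refinanced payment = 29,731.59 × 0.0045083 / (1 − (1+0.0045083)^−48) = $690.23.
Monthly savings = $785.37 − $690.23 = $95.14.
Break-even = $500.00 / $95.14 = 5.26 → 6 months.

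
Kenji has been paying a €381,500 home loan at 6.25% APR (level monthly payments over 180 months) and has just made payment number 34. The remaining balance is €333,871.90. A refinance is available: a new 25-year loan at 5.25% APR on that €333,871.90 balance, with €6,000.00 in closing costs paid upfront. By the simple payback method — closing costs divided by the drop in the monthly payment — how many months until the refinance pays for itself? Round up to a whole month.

Current payment = 381,500 × 6.25%/12 / (1 − (1+0.0052083)^−180) = €3,271.07.
Refinanced payment = 333,871.90 × 0.0043750 / (1 − (1+0.0043750)^−300) = €2,000.72.
Monthly savings = €3,271.07 − €2,000.72 = €1,270.35.
Break-even = €6,000.00 / €1,270.35 = 4.72 → 5 months.

5 months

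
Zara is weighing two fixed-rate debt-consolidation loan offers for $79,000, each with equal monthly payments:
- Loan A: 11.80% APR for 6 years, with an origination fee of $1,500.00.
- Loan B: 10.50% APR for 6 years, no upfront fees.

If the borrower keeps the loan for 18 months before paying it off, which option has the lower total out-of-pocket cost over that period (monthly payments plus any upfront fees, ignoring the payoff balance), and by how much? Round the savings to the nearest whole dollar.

Loan B by $2,449

Loan A: at 11.80% the monthly rate is 0.0098333, so the payment is 79,000 × 0.0098333 / (1 − 1.0098333^−72) = $1,536.26.
Loan B: at 10.50% the monthly rate is 0.0087500, so the payment is 79,000 × 0.0087500 / (1 − 1.0087500^−72) = $1,483.54.
Over 18 months: Loan A costs 18 × $1,536.26 + $1,500.00 = $29,152.68; Loan B costs 18 × $1,483.54 = $26,703.72.
Loan B is cheaper by $29,152.68 − $26,703.72 = $2,448.96.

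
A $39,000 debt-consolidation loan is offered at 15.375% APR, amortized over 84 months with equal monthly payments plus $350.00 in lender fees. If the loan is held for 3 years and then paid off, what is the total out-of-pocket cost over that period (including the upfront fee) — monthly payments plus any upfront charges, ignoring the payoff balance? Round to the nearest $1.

Monthly rate = 15.375%/12 = 0.0128125; payment = 39,000 × 0.0128125 / (1 − (1+0.0128125)^−84) = $760.80.
Total outlay = 36 × $760.80 + $350.00 = $27,738.80.

$27,739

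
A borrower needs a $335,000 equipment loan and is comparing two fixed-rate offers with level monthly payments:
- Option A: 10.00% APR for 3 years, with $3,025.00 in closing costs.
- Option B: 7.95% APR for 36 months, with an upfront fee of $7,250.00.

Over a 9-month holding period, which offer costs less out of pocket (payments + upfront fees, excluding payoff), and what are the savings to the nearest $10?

Option A by $1,350

Option A: at 10.00% the monthly rate is 0.0083333, so the payment is 335,000 × 0.0083333 / (1 − 1.0083333^−36) = $10,809.51.
Option B: at 7.95% the monthly rate is 0.0066250, so the payment is 335,000 × 0.0066250 / (1 − 1.0066250^−36) = $10,489.96.
Over 9 months: Option A costs 9 × $10,809.51 + $3,025.00 = $100,310.59; Option B costs 9 × $10,489.96 + $7,250.00 = $101,659.64.
Option A is cheaper by $101,659.64 − $100,310.59 = $1,349.05.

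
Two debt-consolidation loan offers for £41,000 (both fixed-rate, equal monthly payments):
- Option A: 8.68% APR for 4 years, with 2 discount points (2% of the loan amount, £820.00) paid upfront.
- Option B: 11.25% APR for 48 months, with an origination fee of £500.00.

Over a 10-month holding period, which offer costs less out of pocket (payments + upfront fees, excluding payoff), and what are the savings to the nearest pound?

Option A by £186

Option A: at 8.68% the monthly rate is 0.0072333, so the payment is 41,000 × 0.0072333 / (1 − 1.0072333^−48) = £1,014.07.
Option B: at 11.25% the monthly rate is 0.0093750, so the payment is 41,000 × 0.0093750 / (1 − 1.0093750^−48) = £1,064.65.
Over 10 months: Option A costs 10 × £1,014.07 + £820.00 = £10,960.70; Option B costs 10 × £1,064.65 + £500.00 = £11,146.50.
Option A is cheaper by £11,146.50 − £10,960.70 = £185.80.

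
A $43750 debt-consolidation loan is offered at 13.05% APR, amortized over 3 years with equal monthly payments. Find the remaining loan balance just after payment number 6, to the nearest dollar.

With monthly rate i = 13.05%/12 = 0.0108750, the balance after k of n payments is P · [(1+i)^n − (1+i)^k] / [(1+i)^n − 1].
(1+0.0108750)^36 = 1.47607498 and (1+0.0108750)^6 = 1.06704992, so the balance is 43,750 × (1.47607498 − 1.06704992) / (1.47607498 − 1) = $37,588.29.

$37,588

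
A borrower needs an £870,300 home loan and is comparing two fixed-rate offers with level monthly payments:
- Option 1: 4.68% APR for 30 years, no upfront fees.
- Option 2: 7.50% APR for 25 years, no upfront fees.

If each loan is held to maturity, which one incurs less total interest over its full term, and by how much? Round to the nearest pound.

Option 1 by £308,262

Option 1: at 4.68% the monthly rate is 0.0039000, so the payment is 870,300 × 0.0039000 / (1 − 1.0039000^−360) = £4,503.25.
Total interest on Option 1 = 360 × £4,503.25 − £870,300 = £750,870.00.
Option 2: monthly rate = 7.5%/12 = 0.0062500; payment = 870,300 × 0.0062500 / (1 − (1+0.0062500)^−300) = £6,431.44.
Total interest on Option 2 = 300 × £6,431.44 − £870,300 = £1,059,132.00.
Option 1 is lower by £308,262.00.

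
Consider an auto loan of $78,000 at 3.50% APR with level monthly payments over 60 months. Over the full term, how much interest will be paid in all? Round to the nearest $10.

At 3.50% the monthly rate is 0.0029167, so the payment is 78,000 × 0.0029167 / (1 − 1.0029167^−60) = $1,418.96.
Total paid = 60 × $1,418.96 = $85,137.60; interest = $85,137.60 − $78,000 = $7,137.60.

$7,140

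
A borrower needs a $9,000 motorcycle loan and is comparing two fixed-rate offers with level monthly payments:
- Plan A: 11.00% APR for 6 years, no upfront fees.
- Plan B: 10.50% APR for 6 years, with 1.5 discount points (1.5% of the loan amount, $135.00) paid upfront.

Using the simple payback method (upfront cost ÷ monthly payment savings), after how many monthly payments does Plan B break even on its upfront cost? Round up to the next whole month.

Plan A: monthly rate = 11%/12 = 0.0091667; payment = 9,000 × 0.0091667 / (1 − (1+0.0091667)^−72) = $171.31.
Plan B: monthly rate = 10.5%/12 = 0.0087500; payment = 9,000 × 0.0087500 / (1 − (1+0.0087500)^−72) = $169.01.
Monthly savings = $171.31 − $169.01 = $2.30.
Break-even = $135.00 / $2.30 = 58.70 → 59 months.

59 months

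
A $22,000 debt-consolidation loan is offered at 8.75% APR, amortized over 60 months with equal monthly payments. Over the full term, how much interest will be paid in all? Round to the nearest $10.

$5,240

Monthly rate = 8.75%/12 = 0.0072917; payment = 22,000 × 0.0072917 / (1 − (1+0.0072917)^−60) = $454.02.
Total paid = 60 × $454.02 = $27,241.20; interest = $27,241.20 − $22,000 = $5,241.20.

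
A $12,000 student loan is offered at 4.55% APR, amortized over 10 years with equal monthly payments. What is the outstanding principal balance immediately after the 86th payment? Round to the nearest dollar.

With monthly rate i = 4.55%/12 = 0.0037917, the balance after k of n payments is P · [(1+i)^n − (1+i)^k] / [(1+i)^n − 1].
(1+0.0037917)^120 = 1.57481778 and (1+0.0037917)^86 = 1.38467671, so the balance is 12,000 × (1.57481778 − 1.38467671) / (1.57481778 − 1) = $3,969.42.

$3,969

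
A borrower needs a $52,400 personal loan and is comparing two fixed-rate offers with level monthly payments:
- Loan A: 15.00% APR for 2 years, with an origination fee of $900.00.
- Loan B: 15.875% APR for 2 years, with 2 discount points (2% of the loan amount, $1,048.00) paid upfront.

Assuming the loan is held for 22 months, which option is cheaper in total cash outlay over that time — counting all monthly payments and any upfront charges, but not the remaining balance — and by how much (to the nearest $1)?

Loan A: monthly rate = 15%/12 = 0.0125000; payment = 52,400 × 0.0125000 / (1 − (1+0.0125000)^−24) = $2,540.70.
Loan B: at 15.875% the monthly rate is 0.0132292, so the payment is 52,400 × 0.0132292 / (1 − 1.0132292^−24) = $2,562.54.
Over 22 months: Loan A costs 22 × $2,540.70 + $900.00 = $56,795.40; Loan B costs 22 × $2,562.54 + $1,048.00 = $57,423.88.
Loan A is cheaper by $57,423.88 − $56,795.40 = $628.48.

Loan A by $628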